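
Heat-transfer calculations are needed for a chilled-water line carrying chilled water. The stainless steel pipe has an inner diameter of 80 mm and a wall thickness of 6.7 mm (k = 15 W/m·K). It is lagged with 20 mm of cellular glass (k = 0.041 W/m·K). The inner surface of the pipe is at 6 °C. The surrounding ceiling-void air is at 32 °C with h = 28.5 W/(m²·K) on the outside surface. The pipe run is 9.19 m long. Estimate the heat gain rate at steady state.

Q ≈ 163 W

Per-layer cylindrical resistances, series-summed:
R_stainless steel pipe wall = ln(46.7/40)/(2π×15×9.19) = 1.788×10^-4 K/W
R_cellular glass = ln(66.7/46.7)/(2π×0.041×9.19) = 0.1506 K/W
R_outer film = 1/(h_o·2πr_oL) = 1/(28.5×2π×0.0667×9.19) = 0.00911 K/W
R_total = 0.1599 K/W
Q = ΔT/R_total = 26/0.1599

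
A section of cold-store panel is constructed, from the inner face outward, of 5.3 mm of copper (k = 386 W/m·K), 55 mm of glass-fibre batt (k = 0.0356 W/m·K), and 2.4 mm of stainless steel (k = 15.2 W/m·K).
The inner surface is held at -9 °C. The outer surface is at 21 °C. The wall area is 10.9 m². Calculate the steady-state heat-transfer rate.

Q ≈ 212 W

Thermal resistances in series:
R_copper = L/(kA) = 0.0053/(386×10.9) = 1.26×10^-6 K/W
R_glass-fibre batt = L/(kA) = 0.055/(0.0356×10.9) = 0.1417 K/W
R_stainless steel = L/(kA) = 0.0024/(15.2×10.9) = 1.449×10^-5 K/W
R_total = 0.1418 K/W
Q = ΔT / R_total = 30 / 0.1418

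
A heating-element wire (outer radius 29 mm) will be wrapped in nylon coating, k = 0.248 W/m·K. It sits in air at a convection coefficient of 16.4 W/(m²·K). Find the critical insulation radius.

r_cr ≈ 15.1 mm

For a cylinder r_cr = k/h = 0.248/16.4
r_cr = 15.1 mm; since the bare radius (29 mm) is above r_cr, any added insulation will reduce heat loss.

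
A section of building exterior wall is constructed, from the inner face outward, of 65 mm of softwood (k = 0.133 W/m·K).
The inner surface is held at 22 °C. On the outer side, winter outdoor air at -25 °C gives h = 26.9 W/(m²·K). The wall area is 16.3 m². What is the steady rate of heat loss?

Series thermal resistances:
R_softwood = L/(kA) = 0.065/(0.133×16.3) = 0.02998 K/W
R_outer film = 1/(h_o·A) = 1/(26.9×16.3) = 0.002281 K/W
R_total = 0.03226 K/W
Q = ΔT / R_total = 47 / 0.03226

Q ≈ 1460 W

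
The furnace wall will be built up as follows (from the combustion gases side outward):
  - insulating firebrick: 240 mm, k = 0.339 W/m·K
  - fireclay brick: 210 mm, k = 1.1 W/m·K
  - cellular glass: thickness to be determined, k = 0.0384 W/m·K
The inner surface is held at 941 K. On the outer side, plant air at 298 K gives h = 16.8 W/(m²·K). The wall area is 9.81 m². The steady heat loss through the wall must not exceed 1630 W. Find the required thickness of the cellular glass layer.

Using the resistance-network approach (series):
R_insulating firebrick = L/(kA) = 0.24/(0.339×9.81) = 0.07217 K/W
R_fireclay brick = L/(kA) = 0.21/(1.1×9.81) = 0.01946 K/W
R_outer film = 1/(h_o·A) = 1/(16.8×9.81) = 0.006068 K/W
Sum of the known resistances R_other = 0.0977 K/W
Required total resistance R_tot = ΔT/Q_allow = 643/1630 = 0.3945 K/W
R_cellular glass = R_tot − R_other = 0.2968 K/W
L = R·k·A = 0.2968×0.0384×9.81

L ≈ 112 mm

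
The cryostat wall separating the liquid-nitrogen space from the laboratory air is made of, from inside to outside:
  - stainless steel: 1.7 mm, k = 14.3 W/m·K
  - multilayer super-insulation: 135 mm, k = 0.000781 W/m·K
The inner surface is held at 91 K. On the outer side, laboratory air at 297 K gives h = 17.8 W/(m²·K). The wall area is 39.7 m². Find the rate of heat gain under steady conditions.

Treating each layer as a thermal resistance in series:
R_stainless steel = L/(kA) = 0.0017/(14.3×39.7) = 2.994×10^-6 K/W
R_multilayer super-insulation = L/(kA) = 0.135/(0.000781×39.7) = 4.354 K/W
R_outer film = 1/(h_o·A) = 1/(17.8×39.7) = 0.001415 K/W
R_total = 4.355 K/W
Q = ΔT / R_total = 206 / 4.355

Q ≈ 47.3 W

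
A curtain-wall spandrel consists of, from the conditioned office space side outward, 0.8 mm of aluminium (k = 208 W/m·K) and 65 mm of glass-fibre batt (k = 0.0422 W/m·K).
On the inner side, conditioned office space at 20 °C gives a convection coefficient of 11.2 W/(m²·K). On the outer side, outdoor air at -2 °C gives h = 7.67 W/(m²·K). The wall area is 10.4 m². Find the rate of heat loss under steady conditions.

Q ≈ 130 W

Treating each layer as a thermal resistance in series:
R_inner film = 1/(h_i·A) = 1/(11.2×10.4) = 0.008585 K/W
R_aluminium = L/(kA) = 0.0008/(208×10.4) = 3.698×10^-7 K/W
R_glass-fibre batt = L/(kA) = 0.065/(0.0422×10.4) = 0.1481 K/W
R_outer film = 1/(h_o·A) = 1/(7.67×10.4) = 0.01254 K/W
R_total = 0.1692 K/W
Q = ΔT / R_total = 22 / 0.1692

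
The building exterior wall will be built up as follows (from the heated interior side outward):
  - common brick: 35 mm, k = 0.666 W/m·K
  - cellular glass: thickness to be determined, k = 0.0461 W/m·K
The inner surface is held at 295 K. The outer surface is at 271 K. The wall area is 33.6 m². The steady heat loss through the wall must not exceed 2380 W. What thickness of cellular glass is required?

L ≈ 13.2 mm

Series thermal resistances:
R_common brick = L/(kA) = 0.035/(0.666×33.6) = 0.001564 K/W
Sum of the known resistances R_other = 0.001564 K/W
Required total resistance R_tot = ΔT/Q_allow = 24/2380 = 0.01008 K/W
R_cellular glass = R_tot − R_other = 0.00852 K/W
L = R·k·A = 0.00852×0.0461×33.6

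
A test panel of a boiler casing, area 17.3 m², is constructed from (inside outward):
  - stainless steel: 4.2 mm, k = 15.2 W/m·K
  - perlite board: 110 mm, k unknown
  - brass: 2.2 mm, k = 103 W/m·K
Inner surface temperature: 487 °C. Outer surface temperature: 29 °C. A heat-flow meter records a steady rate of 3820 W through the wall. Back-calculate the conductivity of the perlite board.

Series thermal resistances:
R_stainless steel = L/(kA) = 0.0042/(15.2×17.3) = 1.597×10^-5 K/W
R_brass = L/(kA) = 0.0022/(103×17.3) = 1.235×10^-6 K/W
Sum of known resistances R_other = 1.721×10^-5 K/W
Total R = ΔT/Q = 458/3820 = 0.1199 K/W
R_perlite board = R_total − R_other = 0.1199 K/W
k = L/(R·A) = 0.11/(0.1199×17.3)

k ≈ 0.053 W/(m·K)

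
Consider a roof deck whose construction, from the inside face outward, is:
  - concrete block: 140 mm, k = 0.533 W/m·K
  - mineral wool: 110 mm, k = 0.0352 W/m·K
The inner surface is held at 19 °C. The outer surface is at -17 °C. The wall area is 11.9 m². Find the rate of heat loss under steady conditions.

Model the wall as resistances in series:
R_concrete block = L/(kA) = 0.14/(0.533×11.9) = 0.02207 K/W
R_mineral wool = L/(kA) = 0.11/(0.0352×11.9) = 0.2626 K/W
R_total = 0.2847 K/W
Q = ΔT / R_total = 36 / 0.2847

Q ≈ 126 W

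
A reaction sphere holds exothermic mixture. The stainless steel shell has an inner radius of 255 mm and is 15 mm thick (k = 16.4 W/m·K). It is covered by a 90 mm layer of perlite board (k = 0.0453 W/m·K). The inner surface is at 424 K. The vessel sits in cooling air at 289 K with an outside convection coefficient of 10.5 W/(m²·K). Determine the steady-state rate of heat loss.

For a spherical shell R = (1/r₁ − 1/r₂)/(4πk); film R = 1/(h·4πr²). In series:
R_stainless steel shell = (1/0.255 − 1/0.27)/(4π×16.4) = 0.001057 K/W
R_perlite board = (1/0.27 − 1/0.36)/(4π×0.0453) = 1.627 K/W
R_outer film = 1/(h·4πr_o²) = 1/(10.5×4π×0.36²) = 0.05848 K/W
R_total = 1.686 K/W
Q = ΔT/R_total = 135/1.686

Q ≈ 80.1 W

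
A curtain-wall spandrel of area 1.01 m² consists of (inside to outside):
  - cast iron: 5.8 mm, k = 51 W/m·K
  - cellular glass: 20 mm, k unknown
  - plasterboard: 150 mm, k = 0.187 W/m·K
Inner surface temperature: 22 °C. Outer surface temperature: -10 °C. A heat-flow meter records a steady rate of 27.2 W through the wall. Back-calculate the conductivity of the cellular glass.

k ≈ 0.0518 W/(m·K)

Model the wall as resistances in series:
R_cast iron = L/(kA) = 0.0058/(51×1.01) = 1.126×10^-4 K/W
R_plasterboard = L/(kA) = 0.15/(0.187×1.01) = 0.7942 K/W
Sum of known resistances R_other = 0.7943 K/W
Total R = ΔT/Q = 32/27.2 = 1.176 K/W
R_cellular glass = R_total − R_other = 0.3822 K/W
k = L/(R·A) = 0.02/(0.3822×1.01)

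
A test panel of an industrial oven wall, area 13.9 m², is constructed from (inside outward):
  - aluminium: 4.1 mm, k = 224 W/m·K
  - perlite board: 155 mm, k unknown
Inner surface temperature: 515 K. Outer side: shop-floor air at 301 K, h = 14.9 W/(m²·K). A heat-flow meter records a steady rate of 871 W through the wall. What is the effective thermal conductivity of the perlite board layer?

Thermal resistances in series:
R_aluminium = L/(kA) = 0.0041/(224×13.9) = 1.317×10^-6 K/W
R_outer film = 1/(h_o·A) = 1/(14.9×13.9) = 0.004828 K/W
Sum of known resistances R_other = 0.00483 K/W
Total R = ΔT/Q = 214/871 = 0.2457 K/W
R_perlite board = R_total − R_other = 0.2409 K/W
k = L/(R·A) = 0.155/(0.2409×13.9)

k ≈ 0.0463 W/(m·K)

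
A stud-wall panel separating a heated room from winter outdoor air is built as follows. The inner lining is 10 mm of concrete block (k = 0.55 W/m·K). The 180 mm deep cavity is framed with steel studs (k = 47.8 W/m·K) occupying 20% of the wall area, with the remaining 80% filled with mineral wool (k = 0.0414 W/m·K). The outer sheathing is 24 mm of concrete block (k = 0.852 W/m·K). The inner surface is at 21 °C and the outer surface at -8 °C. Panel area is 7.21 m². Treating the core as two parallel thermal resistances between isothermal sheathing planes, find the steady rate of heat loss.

Q ≈ 3210 W

Sheathing layers in series; stud and cavity paths in parallel between them.
R_inner = 0.01/(0.55×7.21) = 0.002522 K/W
R_stud  = 0.18/(47.8×0.2×7.21) = 0.002611 K/W
R_cav   = 0.18/(0.0414×0.8×7.21) = 0.7538 K/W
1/R_core = 1/R_stud + 1/R_cav → R_core = 0.002602 K/W
R_outer = 0.024/(0.852×7.21) = 0.003907 K/W
R_total = 0.009031 K/W
Q = ΔT/R_total = 29/0.009031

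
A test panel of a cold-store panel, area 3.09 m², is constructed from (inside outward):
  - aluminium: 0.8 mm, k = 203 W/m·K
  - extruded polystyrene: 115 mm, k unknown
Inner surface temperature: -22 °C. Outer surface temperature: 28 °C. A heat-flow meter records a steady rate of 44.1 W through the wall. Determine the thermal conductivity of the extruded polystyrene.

Thermal resistances in series:
R_aluminium = L/(kA) = 0.0008/(203×3.09) = 1.275×10^-6 K/W
Sum of known resistances R_other = 1.275×10^-6 K/W
Total R = ΔT/Q = 50/44.1 = 1.134 K/W
R_extruded polystyrene = R_total − R_other = 1.134 K/W
k = L/(R·A) = 0.115/(1.134×3.09)

k ≈ 0.0328 W/(m·K)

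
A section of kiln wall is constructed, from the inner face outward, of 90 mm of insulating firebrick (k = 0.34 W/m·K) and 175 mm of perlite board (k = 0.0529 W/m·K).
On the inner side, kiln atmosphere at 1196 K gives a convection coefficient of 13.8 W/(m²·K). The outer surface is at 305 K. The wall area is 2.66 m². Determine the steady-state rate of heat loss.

Q ≈ 650 W

Series thermal resistances:
R_inner film = 1/(h_i·A) = 1/(13.8×2.66) = 0.02724 K/W
R_insulating firebrick = L/(kA) = 0.09/(0.34×2.66) = 0.09951 K/W
R_perlite board = L/(kA) = 0.175/(0.0529×2.66) = 1.244 K/W
R_total = 1.37 K/W
Q = ΔT / R_total = 891 / 1.37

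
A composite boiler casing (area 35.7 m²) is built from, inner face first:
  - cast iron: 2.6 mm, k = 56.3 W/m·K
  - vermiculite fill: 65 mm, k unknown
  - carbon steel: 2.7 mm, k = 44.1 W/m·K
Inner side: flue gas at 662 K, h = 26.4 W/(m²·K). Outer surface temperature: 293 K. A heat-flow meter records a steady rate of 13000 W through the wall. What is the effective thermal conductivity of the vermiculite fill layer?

Model the wall as resistances in series:
R_inner film = 1/(h_i·A) = 1/(26.4×35.7) = 0.001061 K/W
R_cast iron = L/(kA) = 0.0026/(56.3×35.7) = 1.294×10^-6 K/W
R_carbon steel = L/(kA) = 0.0027/(44.1×35.7) = 1.715×10^-6 K/W
Sum of known resistances R_other = 0.001064 K/W
Total R = ΔT/Q = 369/13000 = 0.02838 K/W
R_vermiculite fill = R_total − R_other = 0.02732 K/W
k = L/(R·A) = 0.065/(0.02732×35.7)

k ≈ 0.0666 W/(m·K)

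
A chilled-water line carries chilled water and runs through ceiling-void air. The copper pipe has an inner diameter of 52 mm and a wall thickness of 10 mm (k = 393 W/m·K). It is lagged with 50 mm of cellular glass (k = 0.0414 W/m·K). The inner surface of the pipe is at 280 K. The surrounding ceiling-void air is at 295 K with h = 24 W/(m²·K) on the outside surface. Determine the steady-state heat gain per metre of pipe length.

Per-layer cylindrical resistances, series-summed:
R_copper pipe wall = ln(36/26)/(2π×393×1) = 1.318×10^-4 K/W
R_cellular glass = ln(86/36)/(2π×0.0414×1) = 3.348 K/W
R_outer film = 1/(h_o·2πr_oL) = 1/(24×2π×0.086×1) = 0.07711 K/W
R_total = 3.425 K/W
Q = ΔT/R_total = 15/3.425

q′ ≈ 4.38 W/m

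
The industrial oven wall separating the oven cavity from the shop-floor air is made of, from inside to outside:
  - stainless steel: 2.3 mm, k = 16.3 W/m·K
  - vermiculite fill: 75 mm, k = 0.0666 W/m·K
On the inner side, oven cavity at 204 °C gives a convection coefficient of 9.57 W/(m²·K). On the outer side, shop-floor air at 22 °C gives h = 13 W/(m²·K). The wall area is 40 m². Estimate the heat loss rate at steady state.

Q ≈ 5570 W

Using the resistance-network approach (series):
R_inner film = 1/(h_i·A) = 1/(9.57×40) = 0.002612 K/W
R_stainless steel = L/(kA) = 0.0023/(16.3×40) = 3.528×10^-6 K/W
R_vermiculite fill = L/(kA) = 0.075/(0.0666×40) = 0.02815 K/W
R_outer film = 1/(h_o·A) = 1/(13×40) = 0.001923 K/W
R_total = 0.03269 K/W
Q = ΔT / R_total = 182 / 0.03269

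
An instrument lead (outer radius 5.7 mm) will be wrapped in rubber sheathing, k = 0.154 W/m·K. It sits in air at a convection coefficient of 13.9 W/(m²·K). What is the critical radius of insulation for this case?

r_cr ≈ 11.1 mm

For a cylinder r_cr = k/h = 0.154/13.9
r_cr = 11.1 mm; since the bare radius (5.7 mm) is below r_cr, adding a thin layer of insulation will *increase* heat loss.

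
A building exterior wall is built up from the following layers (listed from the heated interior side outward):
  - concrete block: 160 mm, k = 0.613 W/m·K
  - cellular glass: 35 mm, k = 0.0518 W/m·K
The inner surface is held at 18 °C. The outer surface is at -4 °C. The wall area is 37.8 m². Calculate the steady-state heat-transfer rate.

Treating each layer as a thermal resistance in series:
R_concrete block = L/(kA) = 0.16/(0.613×37.8) = 0.006905 K/W
R_cellular glass = L/(kA) = 0.035/(0.0518×37.8) = 0.01788 K/W
R_total = 0.02478 K/W
Q = ΔT / R_total = 22 / 0.02478

Q ≈ 888 W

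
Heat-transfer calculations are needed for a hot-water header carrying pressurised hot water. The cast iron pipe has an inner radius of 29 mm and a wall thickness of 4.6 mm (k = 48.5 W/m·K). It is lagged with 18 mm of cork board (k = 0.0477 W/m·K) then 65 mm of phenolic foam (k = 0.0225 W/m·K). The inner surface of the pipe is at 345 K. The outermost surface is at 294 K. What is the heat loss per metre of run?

q′ ≈ 7.08 W/m

Radial resistances (cylindrical: R_cond = ln(r_o/r_i)/(2πkL), R_conv = 1/(h·2πrL)):
R_cast iron pipe wall = ln(33.6/29)/(2π×48.5×1) = 4.831×10^-4 K/W
R_cork board = ln(51.6/33.6)/(2π×0.0477×1) = 1.431 K/W
R_phenolic foam = ln(116.6/51.6)/(2π×0.0225×1) = 5.767 K/W
R_total = 7.198 K/W
Q = ΔT/R_total = 51/7.198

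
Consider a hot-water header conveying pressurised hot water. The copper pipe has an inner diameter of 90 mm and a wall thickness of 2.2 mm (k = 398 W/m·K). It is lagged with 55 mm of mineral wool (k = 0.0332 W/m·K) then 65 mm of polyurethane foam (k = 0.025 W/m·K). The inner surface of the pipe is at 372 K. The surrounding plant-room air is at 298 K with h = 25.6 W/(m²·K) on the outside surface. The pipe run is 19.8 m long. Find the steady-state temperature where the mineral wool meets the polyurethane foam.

T ≈ 332 K

Treating each annulus and film as a series resistance:
R_copper pipe wall = ln(47.2/45)/(2π×398×19.8) = 9.64×10^-7 K/W
R_mineral wool = ln(102.2/47.2)/(2π×0.0332×19.8) = 0.187 K/W
R_polyurethane foam = ln(167.2/102.2)/(2π×0.025×19.8) = 0.1583 K/W
R_outer film = 1/(h_o·2πr_oL) = 1/(25.6×2π×0.1672×19.8) = 0.001878 K/W
R_total = 0.3472 K/W
Q = ΔT/R_total = 74/0.3472
Q = 213 W
T_interface = T_inner − Q·ΣR(inner→interface) = 372 − 213×0.187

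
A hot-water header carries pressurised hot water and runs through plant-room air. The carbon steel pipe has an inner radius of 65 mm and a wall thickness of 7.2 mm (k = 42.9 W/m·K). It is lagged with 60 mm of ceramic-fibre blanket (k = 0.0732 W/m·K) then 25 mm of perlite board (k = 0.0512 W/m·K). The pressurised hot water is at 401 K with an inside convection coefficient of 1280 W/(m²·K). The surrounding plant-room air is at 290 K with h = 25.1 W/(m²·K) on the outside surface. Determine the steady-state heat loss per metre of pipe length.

Cylindrical conduction, so R = ln(r₂/r₁)/(2πkL) per layer, in series:
R_inner film = 1/(h_i·2πr₁L) = 1/(1280×2π×0.065×1) = 0.001913 K/W
R_carbon steel pipe wall = ln(72.2/65)/(2π×42.9×1) = 3.897×10^-4 K/W
R_ceramic-fibre blanket = ln(132.2/72.2)/(2π×0.0732×1) = 1.315 K/W
R_perlite board = ln(157.2/132.2)/(2π×0.0512×1) = 0.5384 K/W
R_outer film = 1/(h_o·2πr_oL) = 1/(25.1×2π×0.1572×1) = 0.04034 K/W
R_total = 1.896 K/W
Q = ΔT/R_total = 111/1.896

q′ ≈ 58.5 W/m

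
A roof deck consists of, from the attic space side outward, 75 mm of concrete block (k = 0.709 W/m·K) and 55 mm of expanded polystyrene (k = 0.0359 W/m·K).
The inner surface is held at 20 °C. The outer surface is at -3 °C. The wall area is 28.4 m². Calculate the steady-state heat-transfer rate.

Q ≈ 399 W

Using the resistance-network approach (series):
R_concrete block = L/(kA) = 0.075/(0.709×28.4) = 0.003725 K/W
R_expanded polystyrene = L/(kA) = 0.055/(0.0359×28.4) = 0.05394 K/W
R_total = 0.05767 K/W
Q = ΔT / R_total = 23 / 0.05767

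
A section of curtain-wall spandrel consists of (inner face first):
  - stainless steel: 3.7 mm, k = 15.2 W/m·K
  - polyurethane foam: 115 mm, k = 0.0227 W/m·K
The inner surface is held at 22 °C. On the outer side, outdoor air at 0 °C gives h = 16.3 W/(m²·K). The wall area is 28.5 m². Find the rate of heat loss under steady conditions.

Treating each layer as a thermal resistance in series:
R_stainless steel = L/(kA) = 0.0037/(15.2×28.5) = 8.541×10^-6 K/W
R_polyurethane foam = L/(kA) = 0.115/(0.0227×28.5) = 0.1778 K/W
R_outer film = 1/(h_o·A) = 1/(16.3×28.5) = 0.002153 K/W
R_total = 0.1799 K/W
Q = ΔT / R_total = 22 / 0.1799

Q ≈ 122 W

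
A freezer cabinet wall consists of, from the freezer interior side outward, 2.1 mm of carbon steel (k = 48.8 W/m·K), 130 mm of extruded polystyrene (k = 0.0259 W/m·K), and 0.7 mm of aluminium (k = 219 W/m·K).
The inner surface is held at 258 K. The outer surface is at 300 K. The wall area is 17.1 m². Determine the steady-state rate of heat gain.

Q ≈ 143 W

Series thermal resistances:
R_carbon steel = L/(kA) = 0.0021/(48.8×17.1) = 2.517×10^-6 K/W
R_extruded polystyrene = L/(kA) = 0.13/(0.0259×17.1) = 0.2935 K/W
R_aluminium = L/(kA) = 0.0007/(219×17.1) = 1.869×10^-7 K/W
R_total = 0.2935 K/W
Q = ΔT / R_total = 42 / 0.2935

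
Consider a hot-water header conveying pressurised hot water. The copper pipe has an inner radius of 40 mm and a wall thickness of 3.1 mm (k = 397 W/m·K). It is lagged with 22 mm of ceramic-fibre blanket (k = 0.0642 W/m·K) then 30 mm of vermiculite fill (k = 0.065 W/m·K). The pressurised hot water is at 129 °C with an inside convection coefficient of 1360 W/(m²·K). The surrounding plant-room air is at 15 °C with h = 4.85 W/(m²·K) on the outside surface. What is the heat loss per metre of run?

Treating each annulus and film as a series resistance:
R_inner film = 1/(h_i·2πr₁L) = 1/(1360×2π×0.04×1) = 0.002926 K/W
R_copper pipe wall = ln(43.1/40)/(2π×397×1) = 2.992×10^-5 K/W
R_ceramic-fibre blanket = ln(65.1/43.1)/(2π×0.0642×1) = 1.022 K/W
R_vermiculite fill = ln(95.1/65.1)/(2π×0.065×1) = 0.928 K/W
R_outer film = 1/(h_o·2πr_oL) = 1/(4.85×2π×0.0951×1) = 0.3451 K/W
R_total = 2.298 K/W
Q = ΔT/R_total = 114/2.298

q′ ≈ 49.6 W/m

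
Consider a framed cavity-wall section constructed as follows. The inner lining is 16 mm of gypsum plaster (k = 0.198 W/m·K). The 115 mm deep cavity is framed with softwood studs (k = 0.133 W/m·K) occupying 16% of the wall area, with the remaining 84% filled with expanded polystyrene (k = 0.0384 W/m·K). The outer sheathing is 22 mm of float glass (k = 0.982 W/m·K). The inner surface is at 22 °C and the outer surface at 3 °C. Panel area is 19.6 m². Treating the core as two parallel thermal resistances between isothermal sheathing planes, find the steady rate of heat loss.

Sheathing layers in series; stud and cavity paths in parallel between them.
R_inner = 0.016/(0.198×19.6) = 0.004123 K/W
R_stud  = 0.115/(0.133×0.16×19.6) = 0.2757 K/W
R_cav   = 0.115/(0.0384×0.84×19.6) = 0.1819 K/W
1/R_core = 1/R_stud + 1/R_cav → R_core = 0.1096 K/W
R_outer = 0.022/(0.982×19.6) = 0.001143 K/W
R_total = 0.1149 K/W
Q = ΔT/R_total = 19/0.1149

Q ≈ 165 W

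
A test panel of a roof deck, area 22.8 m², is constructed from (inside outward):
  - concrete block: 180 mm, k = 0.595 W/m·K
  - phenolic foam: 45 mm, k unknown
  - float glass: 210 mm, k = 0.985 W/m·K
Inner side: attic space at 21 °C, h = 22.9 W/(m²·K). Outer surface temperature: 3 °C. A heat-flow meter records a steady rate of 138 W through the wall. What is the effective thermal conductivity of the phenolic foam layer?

k ≈ 0.0186 W/(m·K)

Treating each layer as a thermal resistance in series:
R_inner film = 1/(h_i·A) = 1/(22.9×22.8) = 0.001915 K/W
R_concrete block = L/(kA) = 0.18/(0.595×22.8) = 0.01327 K/W
R_float glass = L/(kA) = 0.21/(0.985×22.8) = 0.009351 K/W
Sum of known resistances R_other = 0.02453 K/W
Total R = ΔT/Q = 18/138 = 0.1304 K/W
R_phenolic foam = R_total − R_other = 0.1059 K/W
k = L/(R·A) = 0.045/(0.1059×22.8)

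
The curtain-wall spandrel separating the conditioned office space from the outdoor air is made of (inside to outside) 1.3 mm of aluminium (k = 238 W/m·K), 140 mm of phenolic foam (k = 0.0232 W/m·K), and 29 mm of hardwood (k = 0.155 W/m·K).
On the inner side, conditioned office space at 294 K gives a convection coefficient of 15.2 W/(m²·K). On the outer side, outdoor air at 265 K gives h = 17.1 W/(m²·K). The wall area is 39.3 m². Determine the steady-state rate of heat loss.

Treating each layer as a thermal resistance in series:
R_inner film = 1/(h_i·A) = 1/(15.2×39.3) = 0.001674 K/W
R_aluminium = L/(kA) = 0.0013/(238×39.3) = 1.39×10^-7 K/W
R_phenolic foam = L/(kA) = 0.14/(0.0232×39.3) = 0.1535 K/W
R_hardwood = L/(kA) = 0.029/(0.155×39.3) = 0.004761 K/W
R_outer film = 1/(h_o·A) = 1/(17.1×39.3) = 0.001488 K/W
R_total = 0.1615 K/W
Q = ΔT / R_total = 29 / 0.1615

Q ≈ 180 W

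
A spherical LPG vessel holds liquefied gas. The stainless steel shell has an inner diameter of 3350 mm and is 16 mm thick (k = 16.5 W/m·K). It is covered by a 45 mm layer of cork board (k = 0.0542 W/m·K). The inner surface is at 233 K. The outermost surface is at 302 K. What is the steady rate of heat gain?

Q ≈ 3060 W

Radial (spherical) resistances in series:
R_stainless steel shell = (1/1.675 − 1/1.691)/(4π×16.5) = 2.724×10^-5 K/W
R_cork board = (1/1.691 − 1/1.736)/(4π×0.0542) = 0.02251 K/W
R_total = 0.02253 K/W
Q = ΔT/R_total = 69/0.02253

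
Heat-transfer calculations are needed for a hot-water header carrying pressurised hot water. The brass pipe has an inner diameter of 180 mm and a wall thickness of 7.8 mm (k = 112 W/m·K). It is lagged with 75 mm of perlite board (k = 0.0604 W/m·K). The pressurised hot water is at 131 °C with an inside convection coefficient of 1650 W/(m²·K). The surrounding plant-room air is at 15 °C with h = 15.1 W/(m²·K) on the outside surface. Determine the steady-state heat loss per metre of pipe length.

For a radial system each layer contributes R = ln(r_out/r_in)/(2πkL); films add R = 1/(hA).
R_inner film = 1/(h_i·2πr₁L) = 1/(1650×2π×0.09×1) = 0.001072 K/W
R_brass pipe wall = ln(97.8/90)/(2π×112×1) = 1.181×10^-4 K/W
R_perlite board = ln(172.8/97.8)/(2π×0.0604×1) = 1.5 K/W
R_outer film = 1/(h_o·2πr_oL) = 1/(15.1×2π×0.1728×1) = 0.061 K/W
R_total = 1.562 K/W
Q = ΔT/R_total = 116/1.562

q′ ≈ 74.3 W/m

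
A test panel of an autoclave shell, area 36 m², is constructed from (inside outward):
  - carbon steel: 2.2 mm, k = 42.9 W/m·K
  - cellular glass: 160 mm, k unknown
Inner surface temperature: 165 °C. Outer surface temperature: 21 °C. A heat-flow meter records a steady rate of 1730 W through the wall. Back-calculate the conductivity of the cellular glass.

k ≈ 0.0534 W/(m·K)

Treating each layer as a thermal resistance in series:
R_carbon steel = L/(kA) = 0.0022/(42.9×36) = 1.425×10^-6 K/W
Sum of known resistances R_other = 1.425×10^-6 K/W
Total R = ΔT/Q = 144/1730 = 0.08324 K/W
R_cellular glass = R_total − R_other = 0.08324 K/W
k = L/(R·A) = 0.16/(0.08324×36)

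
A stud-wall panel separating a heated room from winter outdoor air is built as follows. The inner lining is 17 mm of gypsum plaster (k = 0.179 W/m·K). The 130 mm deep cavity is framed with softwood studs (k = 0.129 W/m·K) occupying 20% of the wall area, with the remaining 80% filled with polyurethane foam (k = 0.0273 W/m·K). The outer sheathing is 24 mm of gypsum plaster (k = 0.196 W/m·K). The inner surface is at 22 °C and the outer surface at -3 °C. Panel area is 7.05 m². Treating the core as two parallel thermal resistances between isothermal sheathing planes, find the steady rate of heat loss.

Sheathing layers in series; stud and cavity paths in parallel between them.
R_inner = 0.017/(0.179×7.05) = 0.01347 K/W
R_stud  = 0.13/(0.129×0.2×7.05) = 0.7147 K/W
R_cav   = 0.13/(0.0273×0.8×7.05) = 0.8443 K/W
1/R_core = 1/R_stud + 1/R_cav → R_core = 0.3871 K/W
R_outer = 0.024/(0.196×7.05) = 0.01737 K/W
R_total = 0.4179 K/W
Q = ΔT/R_total = 25/0.4179

Q ≈ 59.8 W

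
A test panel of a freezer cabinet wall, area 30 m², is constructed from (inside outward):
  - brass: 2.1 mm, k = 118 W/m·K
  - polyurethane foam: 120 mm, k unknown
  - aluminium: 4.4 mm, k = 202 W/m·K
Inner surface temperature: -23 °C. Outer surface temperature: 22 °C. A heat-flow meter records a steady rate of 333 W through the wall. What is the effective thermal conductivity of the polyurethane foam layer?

k ≈ 0.0296 W/(m·K)

Using the resistance-network approach (series):
R_brass = L/(kA) = 0.0021/(118×30) = 5.932×10^-7 K/W
R_aluminium = L/(kA) = 0.0044/(202×30) = 7.261×10^-7 K/W
Sum of known resistances R_other = 1.319×10^-6 K/W
Total R = ΔT/Q = 45/333 = 0.1351 K/W
R_polyurethane foam = R_total − R_other = 0.1351 K/W
k = L/(R·A) = 0.12/(0.1351×30)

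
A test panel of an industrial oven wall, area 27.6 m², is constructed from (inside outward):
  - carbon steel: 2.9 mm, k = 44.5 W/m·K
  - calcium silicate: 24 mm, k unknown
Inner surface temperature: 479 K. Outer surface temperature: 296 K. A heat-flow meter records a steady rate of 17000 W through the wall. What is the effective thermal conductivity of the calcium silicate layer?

Treating each layer as a thermal resistance in series:
R_carbon steel = L/(kA) = 0.0029/(44.5×27.6) = 2.361×10^-6 K/W
Sum of known resistances R_other = 2.361×10^-6 K/W
Total R = ΔT/Q = 183/17000 = 0.01076 K/W
R_calcium silicate = R_total − R_other = 0.01076 K/W
k = L/(R·A) = 0.024/(0.01076×27.6)

k ≈ 0.0808 W/(m·K)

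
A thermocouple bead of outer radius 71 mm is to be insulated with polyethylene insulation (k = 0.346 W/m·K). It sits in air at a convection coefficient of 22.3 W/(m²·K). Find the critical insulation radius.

For a sphere r_cr = 2k/h = 2×0.346/22.3
r_cr = 31 mm; since the bare radius (71 mm) is above r_cr, any added insulation will reduce heat loss.

r_cr ≈ 31 mm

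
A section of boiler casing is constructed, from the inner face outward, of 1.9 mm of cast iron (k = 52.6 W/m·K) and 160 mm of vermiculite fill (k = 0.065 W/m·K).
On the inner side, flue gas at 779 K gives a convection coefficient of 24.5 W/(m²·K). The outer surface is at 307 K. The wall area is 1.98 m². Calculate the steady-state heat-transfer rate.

Thermal resistances in series:
R_inner film = 1/(h_i·A) = 1/(24.5×1.98) = 0.02061 K/W
R_cast iron = L/(kA) = 0.0019/(52.6×1.98) = 1.824×10^-5 K/W
R_vermiculite fill = L/(kA) = 0.16/(0.065×1.98) = 1.243 K/W
R_total = 1.264 K/W
Q = ΔT / R_total = 472 / 1.264

Q ≈ 373 W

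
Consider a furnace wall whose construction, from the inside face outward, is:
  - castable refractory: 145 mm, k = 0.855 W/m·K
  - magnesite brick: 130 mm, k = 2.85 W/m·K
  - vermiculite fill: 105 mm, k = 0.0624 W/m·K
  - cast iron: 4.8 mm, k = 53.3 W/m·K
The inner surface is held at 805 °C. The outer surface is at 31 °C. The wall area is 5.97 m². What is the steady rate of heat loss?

Series thermal resistances:
R_castable refractory = L/(kA) = 0.145/(0.855×5.97) = 0.02841 K/W
R_magnesite brick = L/(kA) = 0.13/(2.85×5.97) = 0.007641 K/W
R_vermiculite fill = L/(kA) = 0.105/(0.0624×5.97) = 0.2819 K/W
R_cast iron = L/(kA) = 0.0048/(53.3×5.97) = 1.508×10^-5 K/W
R_total = 0.3179 K/W
Q = ΔT / R_total = 774 / 0.3179

Q ≈ 2430 W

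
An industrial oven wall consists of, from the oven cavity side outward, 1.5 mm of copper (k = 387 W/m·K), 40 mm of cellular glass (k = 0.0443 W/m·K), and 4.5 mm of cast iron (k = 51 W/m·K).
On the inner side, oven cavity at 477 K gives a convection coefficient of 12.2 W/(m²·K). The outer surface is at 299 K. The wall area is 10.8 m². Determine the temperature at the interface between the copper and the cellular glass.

Thermal resistances in series:
R_inner film = 1/(h_i·A) = 1/(12.2×10.8) = 0.00759 K/W
R_copper = L/(kA) = 0.0015/(387×10.8) = 3.589×10^-7 K/W
R_cellular glass = L/(kA) = 0.04/(0.0443×10.8) = 0.08361 K/W
R_cast iron = L/(kA) = 0.0045/(51×10.8) = 8.17×10^-6 K/W
R_total = 0.0912 K/W;  Q = ΔT/R_total = 178/0.0912 = 1952 W
T_interface = T_inner − Q·ΣR(inner→interface) = 477 − 1950×0.00759

T ≈ 462 K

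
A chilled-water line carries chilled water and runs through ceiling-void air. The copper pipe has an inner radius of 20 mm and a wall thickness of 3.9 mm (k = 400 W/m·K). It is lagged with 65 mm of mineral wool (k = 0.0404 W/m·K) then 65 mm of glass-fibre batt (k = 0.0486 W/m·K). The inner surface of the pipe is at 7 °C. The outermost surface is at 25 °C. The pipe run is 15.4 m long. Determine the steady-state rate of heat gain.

Cylindrical conduction, so R = ln(r₂/r₁)/(2πkL) per layer, in series:
R_copper pipe wall = ln(23.9/20)/(2π×400×15.4) = 4.603×10^-6 K/W
R_mineral wool = ln(88.9/23.9)/(2π×0.0404×15.4) = 0.336 K/W
R_glass-fibre batt = ln(153.9/88.9)/(2π×0.0486×15.4) = 0.1167 K/W
R_total = 0.4527 K/W
Q = ΔT/R_total = 18/0.4527

Q ≈ 39.8 W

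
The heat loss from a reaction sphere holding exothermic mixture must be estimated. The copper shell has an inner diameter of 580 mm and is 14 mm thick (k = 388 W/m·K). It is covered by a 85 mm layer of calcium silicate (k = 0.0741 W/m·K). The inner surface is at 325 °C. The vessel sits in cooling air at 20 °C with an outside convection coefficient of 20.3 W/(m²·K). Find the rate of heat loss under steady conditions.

Q ≈ 382 W

Each spherical layer contributes R = (1/r_i − 1/r_o)/(4πk):
R_copper shell = (1/0.29 − 1/0.304)/(4π×388) = 3.257×10^-5 K/W
R_calcium silicate = (1/0.304 − 1/0.389)/(4π×0.0741) = 0.7719 K/W
R_outer film = 1/(h·4πr_o²) = 1/(20.3×4π×0.389²) = 0.02591 K/W
R_total = 0.7979 K/W
Q = ΔT/R_total = 305/0.7979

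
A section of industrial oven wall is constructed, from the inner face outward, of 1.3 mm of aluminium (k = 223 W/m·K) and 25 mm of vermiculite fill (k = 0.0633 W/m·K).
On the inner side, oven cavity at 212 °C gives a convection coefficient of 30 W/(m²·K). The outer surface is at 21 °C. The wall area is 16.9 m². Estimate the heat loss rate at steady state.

Thermal resistances in series:
R_inner film = 1/(h_i·A) = 1/(30×16.9) = 0.001972 K/W
R_aluminium = L/(kA) = 0.0013/(223×16.9) = 3.449×10^-7 K/W
R_vermiculite fill = L/(kA) = 0.025/(0.0633×16.9) = 0.02337 K/W
R_total = 0.02534 K/W
Q = ΔT / R_total = 191 / 0.02534

Q ≈ 7540 W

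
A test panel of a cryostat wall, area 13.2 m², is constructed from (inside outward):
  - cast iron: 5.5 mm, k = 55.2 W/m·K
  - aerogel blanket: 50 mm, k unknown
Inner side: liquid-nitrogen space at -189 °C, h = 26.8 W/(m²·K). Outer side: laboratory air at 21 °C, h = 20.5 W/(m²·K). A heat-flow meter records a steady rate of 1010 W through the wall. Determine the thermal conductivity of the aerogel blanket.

Model the wall as resistances in series:
R_inner film = 1/(h_i·A) = 1/(26.8×13.2) = 0.002827 K/W
R_cast iron = L/(kA) = 0.0055/(55.2×13.2) = 7.548×10^-6 K/W
R_outer film = 1/(h_o·A) = 1/(20.5×13.2) = 0.003695 K/W
Sum of known resistances R_other = 0.00653 K/W
Total R = ΔT/Q = 210/1010 = 0.2079 K/W
R_aerogel blanket = R_total − R_other = 0.2014 K/W
k = L/(R·A) = 0.05/(0.2014×13.2)

k ≈ 0.0188 W/(m·K)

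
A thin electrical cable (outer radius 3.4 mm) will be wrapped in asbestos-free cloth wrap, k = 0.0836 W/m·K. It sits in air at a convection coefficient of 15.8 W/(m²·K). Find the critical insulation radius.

For a cylinder r_cr = k/h = 0.0836/15.8
r_cr = 5.29 mm; since the bare radius (3.4 mm) is below r_cr, adding a thin layer of insulation will *increase* heat loss.

r_cr ≈ 5.29 mm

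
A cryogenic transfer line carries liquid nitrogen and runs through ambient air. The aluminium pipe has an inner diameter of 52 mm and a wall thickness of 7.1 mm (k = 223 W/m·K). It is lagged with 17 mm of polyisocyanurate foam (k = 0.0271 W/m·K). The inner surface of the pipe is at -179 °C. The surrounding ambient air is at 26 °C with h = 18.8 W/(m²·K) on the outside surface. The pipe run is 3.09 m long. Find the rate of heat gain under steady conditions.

Q ≈ 243 W

For a radial system each layer contributes R = ln(r_out/r_in)/(2πkL); films add R = 1/(hA).
R_aluminium pipe wall = ln(33.1/26)/(2π×223×3.09) = 5.576×10^-5 K/W
R_polyisocyanurate foam = ln(50.1/33.1)/(2π×0.0271×3.09) = 0.7878 K/W
R_outer film = 1/(h_o·2πr_oL) = 1/(18.8×2π×0.0501×3.09) = 0.05468 K/W
R_total = 0.8425 K/W
Q = ΔT/R_total = 205/0.8425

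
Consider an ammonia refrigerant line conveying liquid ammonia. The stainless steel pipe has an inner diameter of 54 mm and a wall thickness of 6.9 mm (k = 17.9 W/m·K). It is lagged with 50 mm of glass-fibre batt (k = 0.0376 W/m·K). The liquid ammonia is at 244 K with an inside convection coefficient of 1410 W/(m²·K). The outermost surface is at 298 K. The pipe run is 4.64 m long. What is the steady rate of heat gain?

For a radial system each layer contributes R = ln(r_out/r_in)/(2πkL); films add R = 1/(hA).
R_inner film = 1/(h_i·2πr₁L) = 1/(1410×2π×0.027×4.64) = 9.01×10^-4 K/W
R_stainless steel pipe wall = ln(33.9/27)/(2π×17.9×4.64) = 4.361×10^-4 K/W
R_glass-fibre batt = ln(83.9/33.9)/(2π×0.0376×4.64) = 0.8267 K/W
R_total = 0.828 K/W
Q = ΔT/R_total = 54/0.828

Q ≈ 65.2 W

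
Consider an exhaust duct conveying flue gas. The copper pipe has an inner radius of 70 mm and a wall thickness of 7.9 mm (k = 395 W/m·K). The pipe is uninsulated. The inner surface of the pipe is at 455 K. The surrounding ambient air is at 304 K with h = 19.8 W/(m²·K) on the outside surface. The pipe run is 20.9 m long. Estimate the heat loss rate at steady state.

Q ≈ 30600 W

Cylindrical conduction, so R = ln(r₂/r₁)/(2πkL) per layer, in series:
R_copper pipe wall = ln(77.9/70)/(2π×395×20.9) = 2.061×10^-6 K/W
R_outer film = 1/(h_o·2πr_oL) = 1/(19.8×2π×0.0779×20.9) = 0.004937 K/W
R_total = 0.004939 K/W
Q = ΔT/R_total = 151/0.004939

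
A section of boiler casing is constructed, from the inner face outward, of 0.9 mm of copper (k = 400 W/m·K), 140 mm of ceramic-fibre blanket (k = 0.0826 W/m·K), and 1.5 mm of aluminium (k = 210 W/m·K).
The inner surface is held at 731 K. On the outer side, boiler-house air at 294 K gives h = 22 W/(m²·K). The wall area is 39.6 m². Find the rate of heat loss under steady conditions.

Q ≈ 9940 W

Thermal resistances in series:
R_copper = L/(kA) = 0.0009/(400×39.6) = 5.682×10^-8 K/W
R_ceramic-fibre blanket = L/(kA) = 0.14/(0.0826×39.6) = 0.0428 K/W
R_aluminium = L/(kA) = 0.0015/(210×39.6) = 1.804×10^-7 K/W
R_outer film = 1/(h_o·A) = 1/(22×39.6) = 0.001148 K/W
R_total = 0.04395 K/W
Q = ΔT / R_total = 437 / 0.04395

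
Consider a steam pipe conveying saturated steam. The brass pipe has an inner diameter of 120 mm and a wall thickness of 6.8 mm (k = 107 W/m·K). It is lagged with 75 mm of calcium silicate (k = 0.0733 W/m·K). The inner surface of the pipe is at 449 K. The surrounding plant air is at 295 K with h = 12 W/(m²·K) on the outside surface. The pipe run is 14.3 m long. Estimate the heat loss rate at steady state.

For a radial system each layer contributes R = ln(r_out/r_in)/(2πkL); films add R = 1/(hA).
R_brass pipe wall = ln(66.8/60)/(2π×107×14.3) = 1.117×10^-5 K/W
R_calcium silicate = ln(141.8/66.8)/(2π×0.0733×14.3) = 0.1143 K/W
R_outer film = 1/(h_o·2πr_oL) = 1/(12×2π×0.1418×14.3) = 0.006541 K/W
R_total = 0.1208 K/W
Q = ΔT/R_total = 154/0.1208

Q ≈ 1270 W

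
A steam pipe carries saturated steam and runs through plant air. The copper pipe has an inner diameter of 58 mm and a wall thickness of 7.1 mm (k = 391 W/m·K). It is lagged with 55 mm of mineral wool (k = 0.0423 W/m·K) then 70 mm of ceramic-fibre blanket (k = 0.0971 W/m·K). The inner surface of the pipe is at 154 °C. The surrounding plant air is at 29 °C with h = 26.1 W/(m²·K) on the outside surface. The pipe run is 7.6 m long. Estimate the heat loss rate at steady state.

Q ≈ 213 W

Radial resistances (cylindrical: R_cond = ln(r_o/r_i)/(2πkL), R_conv = 1/(h·2πrL)):
R_copper pipe wall = ln(36.1/29)/(2π×391×7.6) = 1.173×10^-5 K/W
R_mineral wool = ln(91.1/36.1)/(2π×0.0423×7.6) = 0.4583 K/W
R_ceramic-fibre blanket = ln(161.1/91.1)/(2π×0.0971×7.6) = 0.1229 K/W
R_outer film = 1/(h_o·2πr_oL) = 1/(26.1×2π×0.1611×7.6) = 0.00498 K/W
R_total = 0.5862 K/W
Q = ΔT/R_total = 125/0.5862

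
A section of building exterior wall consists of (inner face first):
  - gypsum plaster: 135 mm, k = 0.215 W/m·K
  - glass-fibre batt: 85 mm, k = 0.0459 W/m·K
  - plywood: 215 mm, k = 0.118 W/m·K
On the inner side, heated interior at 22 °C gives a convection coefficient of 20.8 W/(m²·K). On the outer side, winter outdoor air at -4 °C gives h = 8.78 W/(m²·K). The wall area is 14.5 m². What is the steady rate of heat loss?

Q ≈ 84.5 W

Using the resistance-network approach (series):
R_inner film = 1/(h_i·A) = 1/(20.8×14.5) = 0.003316 K/W
R_gypsum plaster = L/(kA) = 0.135/(0.215×14.5) = 0.0433 K/W
R_glass-fibre batt = L/(kA) = 0.085/(0.0459×14.5) = 0.1277 K/W
R_plywood = L/(kA) = 0.215/(0.118×14.5) = 0.1257 K/W
R_outer film = 1/(h_o·A) = 1/(8.78×14.5) = 0.007855 K/W
R_total = 0.3078 K/W
Q = ΔT / R_total = 26 / 0.3078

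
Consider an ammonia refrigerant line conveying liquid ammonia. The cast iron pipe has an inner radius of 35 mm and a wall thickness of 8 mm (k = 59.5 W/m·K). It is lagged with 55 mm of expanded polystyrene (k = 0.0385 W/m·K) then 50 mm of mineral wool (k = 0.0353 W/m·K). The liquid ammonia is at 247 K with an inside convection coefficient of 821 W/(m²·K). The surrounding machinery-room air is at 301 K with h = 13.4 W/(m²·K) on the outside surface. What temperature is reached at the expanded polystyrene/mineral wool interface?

T ≈ 281 K

For a radial system each layer contributes R = ln(r_out/r_in)/(2πkL); films add R = 1/(hA).
R_inner film = 1/(h_i·2πr₁L) = 1/(821×2π×0.035×1) = 0.005539 K/W
R_cast iron pipe wall = ln(43/35)/(2π×59.5×1) = 5.506×10^-4 K/W
R_expanded polystyrene = ln(98/43)/(2π×0.0385×1) = 3.405 K/W
R_mineral wool = ln(148/98)/(2π×0.0353×1) = 1.859 K/W
R_outer film = 1/(h_o·2πr_oL) = 1/(13.4×2π×0.148×1) = 0.08025 K/W
R_total = 5.35 K/W
Q = ΔT/R_total = 54/5.35
Q = 10.1 W/m
T_interface = T_inner + Q·ΣR(inner→interface) = 247 + 10.1×3.411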